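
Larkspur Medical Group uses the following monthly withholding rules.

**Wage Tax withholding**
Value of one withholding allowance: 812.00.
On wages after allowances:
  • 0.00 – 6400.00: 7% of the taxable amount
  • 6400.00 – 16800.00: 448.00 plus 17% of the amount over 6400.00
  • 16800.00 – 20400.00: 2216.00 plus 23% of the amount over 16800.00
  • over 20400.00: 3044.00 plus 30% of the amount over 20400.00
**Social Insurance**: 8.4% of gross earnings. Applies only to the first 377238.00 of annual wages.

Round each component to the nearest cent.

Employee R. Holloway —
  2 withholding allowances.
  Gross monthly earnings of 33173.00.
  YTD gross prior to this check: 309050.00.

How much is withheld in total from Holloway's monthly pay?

9175.23

Wage Tax: taxable = 33173.00 − 2×812.00 = 31549.00
  3044.00 + 30% × (31549.00 − 20400.00) = 3044.00 + 30% × 11149.00 = 6388.70
Social Insurance: 8.4% × 33173.00 = 2786.53
Total: 6388.70 + 2786.53 = 9175.23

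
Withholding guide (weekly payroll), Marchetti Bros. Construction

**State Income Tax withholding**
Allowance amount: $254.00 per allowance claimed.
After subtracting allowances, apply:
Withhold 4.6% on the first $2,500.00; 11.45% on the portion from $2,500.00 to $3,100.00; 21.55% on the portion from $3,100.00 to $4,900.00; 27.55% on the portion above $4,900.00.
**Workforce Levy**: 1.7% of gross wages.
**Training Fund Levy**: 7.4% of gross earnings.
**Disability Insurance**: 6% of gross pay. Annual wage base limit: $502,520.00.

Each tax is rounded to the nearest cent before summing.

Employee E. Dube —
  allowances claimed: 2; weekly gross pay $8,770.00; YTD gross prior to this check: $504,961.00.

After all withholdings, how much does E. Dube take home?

$6,474.10

State Income Tax: taxable = $8,770.00 − 2×$254.00 = $8,262.00
  $571.60 + 27.55% × ($8,262.00 − $4,900.00) = $571.60 + 27.55% × $3,362.00 = $1,497.83
Workforce Levy: 1.7% × $8,770.00 = $149.09
Training Fund Levy: 7.4% × $8,770.00 = $648.98
Disability Insurance: YTD $504,961.00 ≥ cap $502,520.00 → $0.00
Total withheld: $1,497.83 + $149.09 + $648.98 + $0.00 = $2,295.90
Net pay: $8,770.00 − $2,295.90 = $6,474.10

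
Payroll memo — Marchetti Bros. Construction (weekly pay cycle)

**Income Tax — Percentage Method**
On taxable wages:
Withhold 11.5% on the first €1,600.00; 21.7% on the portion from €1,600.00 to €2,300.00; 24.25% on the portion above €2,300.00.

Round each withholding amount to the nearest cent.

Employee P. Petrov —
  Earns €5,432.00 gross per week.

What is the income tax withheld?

Income Tax: taxable = €5,432.00
  €335.90 + 24.25% × (€5,432.00 − €2,300.00) = €335.90 + 24.25% × €3,132.00 = €1,095.41

€1,095.41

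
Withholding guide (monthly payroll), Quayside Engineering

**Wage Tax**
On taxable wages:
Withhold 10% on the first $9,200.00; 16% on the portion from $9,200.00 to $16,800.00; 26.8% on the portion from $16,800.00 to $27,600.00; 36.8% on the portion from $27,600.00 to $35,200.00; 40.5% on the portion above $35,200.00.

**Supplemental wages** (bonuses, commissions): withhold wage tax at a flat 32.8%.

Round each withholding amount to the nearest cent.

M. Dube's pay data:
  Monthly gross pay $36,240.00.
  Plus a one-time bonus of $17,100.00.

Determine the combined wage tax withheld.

Wage Tax: taxable = $36,240.00
  $7,827.20 + 40.5% × ($36,240.00 − $35,200.00) = $7,827.20 + 40.5% × $1,040.00 = $8,248.40
Supplemental (32.8% flat on bonus): 32.8% × $17,100.00 = $5,608.80
Total wage tax: $8,248.40 + $5,608.80 = $13,857.20

$13,857.20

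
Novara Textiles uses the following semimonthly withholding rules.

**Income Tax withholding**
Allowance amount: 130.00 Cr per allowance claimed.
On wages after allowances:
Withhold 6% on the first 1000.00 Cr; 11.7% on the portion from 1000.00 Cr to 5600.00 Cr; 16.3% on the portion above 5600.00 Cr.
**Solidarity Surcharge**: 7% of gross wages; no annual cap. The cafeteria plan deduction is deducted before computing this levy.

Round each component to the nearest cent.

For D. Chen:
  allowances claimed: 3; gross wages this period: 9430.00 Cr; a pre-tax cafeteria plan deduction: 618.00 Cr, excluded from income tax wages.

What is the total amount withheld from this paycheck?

Income Tax: taxable = 9430.00 Cr − 618.00 Cr − 3×130.00 Cr = 8422.00 Cr
  598.20 Cr + 16.3% × (8422.00 Cr − 5600.00 Cr) = 598.20 Cr + 16.3% × 2822.00 Cr = 1058.19 Cr
Solidarity Surcharge: 7% × 8812.00 Cr = 616.84 Cr
Total: 1058.19 Cr + 616.84 Cr = 1675.03 Cr

1675.03 Cr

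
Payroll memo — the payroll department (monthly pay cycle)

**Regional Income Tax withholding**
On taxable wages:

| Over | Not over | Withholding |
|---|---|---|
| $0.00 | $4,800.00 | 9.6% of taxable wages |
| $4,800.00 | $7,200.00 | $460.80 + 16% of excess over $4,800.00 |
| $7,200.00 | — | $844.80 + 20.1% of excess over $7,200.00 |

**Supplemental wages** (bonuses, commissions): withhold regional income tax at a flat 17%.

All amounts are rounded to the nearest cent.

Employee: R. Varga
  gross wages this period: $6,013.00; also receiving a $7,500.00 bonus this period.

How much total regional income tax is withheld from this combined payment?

$1,929.88

Regional Income Tax: taxable = $6,013.00
  $460.80 + 16% × ($6,013.00 − $4,800.00) = $460.80 + 16% × $1,213.00 = $654.88
Supplemental (17% flat on bonus): 17% × $7,500.00 = $1,275.00
Total regional income tax: $654.88 + $1,275.00 = $1,929.88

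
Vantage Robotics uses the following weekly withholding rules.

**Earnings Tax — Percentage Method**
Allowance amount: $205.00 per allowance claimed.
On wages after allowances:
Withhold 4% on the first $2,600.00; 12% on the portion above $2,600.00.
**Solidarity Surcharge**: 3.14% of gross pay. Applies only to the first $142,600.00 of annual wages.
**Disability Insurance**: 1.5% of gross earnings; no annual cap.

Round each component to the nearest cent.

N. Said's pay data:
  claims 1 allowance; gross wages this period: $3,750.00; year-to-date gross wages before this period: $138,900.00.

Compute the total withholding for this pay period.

Earnings Tax: taxable = $3,750.00 − 1×$205.00 = $3,545.00
  $104.00 + 12% × ($3,545.00 − $2,600.00) = $104.00 + 12% × $945.00 = $217.40
Solidarity Surcharge: cap $142,600.00 − YTD $138,900.00 = $3,700.00 subject; 3.14% × $3,700.00 = $116.18
Disability Insurance: 1.5% × $3,750.00 = $56.25
Total: $217.40 + $116.18 + $56.25 = $389.83

$389.83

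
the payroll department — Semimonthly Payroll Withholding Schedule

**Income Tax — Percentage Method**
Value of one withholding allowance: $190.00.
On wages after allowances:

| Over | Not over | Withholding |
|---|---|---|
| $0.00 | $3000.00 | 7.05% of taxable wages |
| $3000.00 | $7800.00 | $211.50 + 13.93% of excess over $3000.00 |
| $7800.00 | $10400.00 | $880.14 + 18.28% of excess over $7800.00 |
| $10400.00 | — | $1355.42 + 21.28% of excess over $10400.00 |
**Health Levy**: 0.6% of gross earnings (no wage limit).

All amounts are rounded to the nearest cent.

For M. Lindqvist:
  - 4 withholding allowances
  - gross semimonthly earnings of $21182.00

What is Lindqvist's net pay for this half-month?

$17566.81

Income Tax: taxable = $21182.00 − 4×$190.00 = $20422.00
  $1355.42 + 21.28% × ($20422.00 − $10400.00) = $1355.42 + 21.28% × $10022.00 = $3488.10
Health Levy: 0.6% × $21182.00 = $127.09
Total withheld: $3488.10 + $127.09 = $3615.19
Net pay: $21182.00 − $3615.19 = $17566.81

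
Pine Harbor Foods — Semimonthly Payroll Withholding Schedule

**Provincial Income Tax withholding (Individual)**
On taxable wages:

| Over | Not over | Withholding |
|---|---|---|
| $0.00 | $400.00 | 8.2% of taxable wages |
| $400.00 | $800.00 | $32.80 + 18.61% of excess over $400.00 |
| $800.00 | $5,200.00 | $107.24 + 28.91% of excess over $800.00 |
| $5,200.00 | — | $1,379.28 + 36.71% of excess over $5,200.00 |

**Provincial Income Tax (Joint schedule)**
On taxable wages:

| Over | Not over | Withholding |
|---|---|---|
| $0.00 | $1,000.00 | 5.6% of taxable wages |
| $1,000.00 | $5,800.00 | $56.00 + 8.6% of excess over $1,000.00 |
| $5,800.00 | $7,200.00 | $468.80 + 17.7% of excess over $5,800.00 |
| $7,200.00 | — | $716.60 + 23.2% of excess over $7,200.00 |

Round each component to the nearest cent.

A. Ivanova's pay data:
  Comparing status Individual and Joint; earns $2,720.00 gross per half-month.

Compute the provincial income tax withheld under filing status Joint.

$203.92

Provincial Income Tax (Joint): taxable = $2,720.00
  $56.00 + 8.6% × ($2,720.00 − $1,000.00) = $56.00 + 8.6% × $1,720.00 = $203.92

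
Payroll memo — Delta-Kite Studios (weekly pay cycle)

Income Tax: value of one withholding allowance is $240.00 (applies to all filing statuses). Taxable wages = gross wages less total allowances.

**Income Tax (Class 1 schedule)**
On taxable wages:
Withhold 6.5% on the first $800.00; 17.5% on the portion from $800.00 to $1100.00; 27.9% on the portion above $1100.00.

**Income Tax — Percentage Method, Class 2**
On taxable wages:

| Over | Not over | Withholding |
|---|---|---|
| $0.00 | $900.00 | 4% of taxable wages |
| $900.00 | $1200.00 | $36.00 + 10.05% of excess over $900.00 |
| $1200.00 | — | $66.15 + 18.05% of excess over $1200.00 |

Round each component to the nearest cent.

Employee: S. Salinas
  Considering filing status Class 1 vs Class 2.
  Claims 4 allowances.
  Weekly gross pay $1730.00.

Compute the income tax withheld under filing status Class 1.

$50.05

Income Tax (Class 1): taxable = $1730.00 − 4×$240.00 = $770.00
  6.5% × $770.00 = $50.05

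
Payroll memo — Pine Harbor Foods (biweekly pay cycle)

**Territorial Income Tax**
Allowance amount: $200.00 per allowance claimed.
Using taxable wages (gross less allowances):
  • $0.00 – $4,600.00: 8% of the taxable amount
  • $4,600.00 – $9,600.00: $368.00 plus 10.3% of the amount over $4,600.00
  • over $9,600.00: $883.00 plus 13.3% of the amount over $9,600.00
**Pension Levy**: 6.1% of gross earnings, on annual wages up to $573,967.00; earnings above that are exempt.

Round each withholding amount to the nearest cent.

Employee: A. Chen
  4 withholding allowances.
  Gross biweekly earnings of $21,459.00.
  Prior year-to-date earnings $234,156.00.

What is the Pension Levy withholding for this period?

$1,309.00

Pension Levy: 6.1% × $21,459.00 = $1,309.00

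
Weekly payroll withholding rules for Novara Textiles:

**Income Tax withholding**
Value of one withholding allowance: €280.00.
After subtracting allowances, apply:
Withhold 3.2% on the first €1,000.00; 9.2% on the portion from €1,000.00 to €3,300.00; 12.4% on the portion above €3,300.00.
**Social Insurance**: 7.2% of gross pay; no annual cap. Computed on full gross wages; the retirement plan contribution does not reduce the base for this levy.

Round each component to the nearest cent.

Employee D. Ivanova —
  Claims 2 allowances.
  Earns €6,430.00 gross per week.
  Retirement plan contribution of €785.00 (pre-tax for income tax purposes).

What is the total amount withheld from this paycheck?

€927.90

Income Tax: taxable = €6,430.00 − €785.00 − 2×€280.00 = €5,085.00
  €243.60 + 12.4% × (€5,085.00 − €3,300.00) = €243.60 + 12.4% × €1,785.00 = €464.94
Social Insurance: 7.2% × €6,430.00 = €462.96
Total: €464.94 + €462.96 = €927.90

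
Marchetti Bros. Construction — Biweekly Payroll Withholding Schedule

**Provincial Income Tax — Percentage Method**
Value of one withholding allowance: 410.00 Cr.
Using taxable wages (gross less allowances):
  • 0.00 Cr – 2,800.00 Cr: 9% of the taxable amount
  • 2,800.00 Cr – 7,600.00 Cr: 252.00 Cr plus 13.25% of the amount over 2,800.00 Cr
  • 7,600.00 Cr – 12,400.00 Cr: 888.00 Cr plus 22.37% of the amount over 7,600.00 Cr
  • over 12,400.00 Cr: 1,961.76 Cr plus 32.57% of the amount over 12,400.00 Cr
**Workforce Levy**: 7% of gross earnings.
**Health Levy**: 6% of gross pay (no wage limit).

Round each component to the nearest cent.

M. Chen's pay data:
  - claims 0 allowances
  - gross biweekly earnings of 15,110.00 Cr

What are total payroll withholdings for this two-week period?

Provincial Income Tax: taxable = 15,110.00 Cr
  1,961.76 Cr + 32.57% × (15,110.00 Cr − 12,400.00 Cr) = 1,961.76 Cr + 32.57% × 2,710.00 Cr = 2,844.41 Cr
Workforce Levy: 7% × 15,110.00 Cr = 1,057.70 Cr
Health Levy: 6% × 15,110.00 Cr = 906.60 Cr
Total: 2,844.41 Cr + 1,057.70 Cr + 906.60 Cr = 4,808.71 Cr

4,808.71 Cr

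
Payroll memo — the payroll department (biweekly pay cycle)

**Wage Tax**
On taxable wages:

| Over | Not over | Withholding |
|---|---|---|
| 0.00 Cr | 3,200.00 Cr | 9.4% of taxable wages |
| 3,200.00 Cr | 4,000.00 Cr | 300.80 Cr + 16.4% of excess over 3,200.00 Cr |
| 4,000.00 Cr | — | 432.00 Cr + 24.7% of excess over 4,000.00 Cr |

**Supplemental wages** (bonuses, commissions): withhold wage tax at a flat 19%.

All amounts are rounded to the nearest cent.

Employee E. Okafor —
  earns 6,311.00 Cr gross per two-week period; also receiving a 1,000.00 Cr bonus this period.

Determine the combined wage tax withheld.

1,192.82 Cr

Wage Tax: taxable = 6,311.00 Cr
  432.00 Cr + 24.7% × (6,311.00 Cr − 4,000.00 Cr) = 432.00 Cr + 24.7% × 2,311.00 Cr = 1,002.82 Cr
Supplemental (19% flat on bonus): 19% × 1,000.00 Cr = 190.00 Cr
Total wage tax: 1,002.82 Cr + 190.00 Cr = 1,192.82 Cr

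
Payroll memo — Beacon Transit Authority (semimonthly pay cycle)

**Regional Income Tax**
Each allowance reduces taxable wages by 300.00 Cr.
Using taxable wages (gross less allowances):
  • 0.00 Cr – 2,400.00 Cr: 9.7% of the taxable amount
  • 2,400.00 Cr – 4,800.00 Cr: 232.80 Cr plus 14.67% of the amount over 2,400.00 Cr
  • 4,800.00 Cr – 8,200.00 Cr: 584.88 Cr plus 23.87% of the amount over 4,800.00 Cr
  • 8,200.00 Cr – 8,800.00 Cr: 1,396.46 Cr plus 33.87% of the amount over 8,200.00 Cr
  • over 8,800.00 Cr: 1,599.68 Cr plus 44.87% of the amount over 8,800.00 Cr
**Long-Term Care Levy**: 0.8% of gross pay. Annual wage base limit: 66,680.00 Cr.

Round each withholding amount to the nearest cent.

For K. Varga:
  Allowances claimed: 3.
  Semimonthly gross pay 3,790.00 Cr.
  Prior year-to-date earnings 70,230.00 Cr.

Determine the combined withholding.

304.68 Cr

Regional Income Tax: taxable = 3,790.00 Cr − 3×300.00 Cr = 2,890.00 Cr
  232.80 Cr + 14.67% × (2,890.00 Cr − 2,400.00 Cr) = 232.80 Cr + 14.67% × 490.00 Cr = 304.68 Cr
Long-Term Care Levy: YTD 70,230.00 Cr ≥ cap 66,680.00 Cr → 0.00 Cr
Total: 304.68 Cr + 0.00 Cr = 304.68 Cr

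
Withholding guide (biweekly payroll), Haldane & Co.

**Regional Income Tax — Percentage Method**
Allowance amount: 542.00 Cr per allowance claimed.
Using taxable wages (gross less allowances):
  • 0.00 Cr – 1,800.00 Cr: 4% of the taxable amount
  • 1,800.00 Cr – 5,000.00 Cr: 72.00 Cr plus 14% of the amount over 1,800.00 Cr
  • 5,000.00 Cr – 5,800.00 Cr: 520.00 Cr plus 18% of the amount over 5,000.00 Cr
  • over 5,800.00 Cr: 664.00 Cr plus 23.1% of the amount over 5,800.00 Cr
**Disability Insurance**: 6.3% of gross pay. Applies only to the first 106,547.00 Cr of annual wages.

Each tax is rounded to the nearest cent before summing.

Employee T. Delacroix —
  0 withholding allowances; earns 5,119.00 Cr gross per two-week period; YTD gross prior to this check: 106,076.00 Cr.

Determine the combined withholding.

Regional Income Tax: taxable = 5,119.00 Cr
  520.00 Cr + 18% × (5,119.00 Cr − 5,000.00 Cr) = 520.00 Cr + 18% × 119.00 Cr = 541.42 Cr
Disability Insurance: cap 106,547.00 Cr − YTD 106,076.00 Cr = 471.00 Cr subject; 6.3% × 471.00 Cr = 29.67 Cr
Total: 541.42 Cr + 29.67 Cr = 571.09 Cr

571.09 Cr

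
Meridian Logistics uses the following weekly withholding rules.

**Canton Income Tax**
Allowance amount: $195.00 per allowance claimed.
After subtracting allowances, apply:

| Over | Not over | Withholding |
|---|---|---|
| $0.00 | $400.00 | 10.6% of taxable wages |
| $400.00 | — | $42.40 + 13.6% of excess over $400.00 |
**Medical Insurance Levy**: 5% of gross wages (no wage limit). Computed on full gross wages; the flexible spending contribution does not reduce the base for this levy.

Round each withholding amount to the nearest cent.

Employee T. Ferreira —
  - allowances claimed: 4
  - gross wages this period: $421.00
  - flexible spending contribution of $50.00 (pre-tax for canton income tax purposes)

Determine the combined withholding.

$21.05

Canton Income Tax: taxable = $421.00 − $50.00 − 4×$195.00 = $-409.00
  Taxable ≤ 0 → $0.00
Medical Insurance Levy: 5% × $421.00 = $21.05
Total: $0.00 + $21.05 = $21.05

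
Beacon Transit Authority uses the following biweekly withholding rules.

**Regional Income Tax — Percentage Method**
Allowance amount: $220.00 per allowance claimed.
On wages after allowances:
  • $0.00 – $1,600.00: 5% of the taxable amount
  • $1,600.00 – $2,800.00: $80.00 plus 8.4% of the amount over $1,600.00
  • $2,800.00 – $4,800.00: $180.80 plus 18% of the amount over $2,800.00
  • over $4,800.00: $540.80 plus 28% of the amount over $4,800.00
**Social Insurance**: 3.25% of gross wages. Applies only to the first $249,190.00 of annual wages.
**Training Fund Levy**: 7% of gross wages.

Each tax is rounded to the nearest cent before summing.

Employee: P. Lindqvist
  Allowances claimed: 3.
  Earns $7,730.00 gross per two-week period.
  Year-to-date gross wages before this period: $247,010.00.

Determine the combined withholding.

Regional Income Tax: taxable = $7,730.00 − 3×$220.00 = $7,070.00
  $540.80 + 28% × ($7,070.00 − $4,800.00) = $540.80 + 28% × $2,270.00 = $1,176.40
Social Insurance: cap $249,190.00 − YTD $247,010.00 = $2,180.00 subject; 3.25% × $2,180.00 = $70.85
Training Fund Levy: 7% × $7,730.00 = $541.10
Total: $1,176.40 + $70.85 + $541.10 = $1,788.35

$1,788.35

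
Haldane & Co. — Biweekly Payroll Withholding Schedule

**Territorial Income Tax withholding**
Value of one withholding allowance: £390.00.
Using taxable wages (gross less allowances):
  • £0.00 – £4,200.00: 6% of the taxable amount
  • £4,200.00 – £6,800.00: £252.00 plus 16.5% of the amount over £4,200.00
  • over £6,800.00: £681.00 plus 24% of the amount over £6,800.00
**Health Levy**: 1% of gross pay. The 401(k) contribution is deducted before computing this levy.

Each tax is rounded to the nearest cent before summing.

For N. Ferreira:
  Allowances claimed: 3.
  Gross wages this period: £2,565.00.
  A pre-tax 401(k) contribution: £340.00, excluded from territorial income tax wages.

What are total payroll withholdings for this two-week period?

£85.55

Territorial Income Tax: taxable = £2,565.00 − £340.00 − 3×£390.00 = £1,055.00
  6% × £1,055.00 = £63.30
Health Levy: 1% × £2,225.00 = £22.25
Total: £63.30 + £22.25 = £85.55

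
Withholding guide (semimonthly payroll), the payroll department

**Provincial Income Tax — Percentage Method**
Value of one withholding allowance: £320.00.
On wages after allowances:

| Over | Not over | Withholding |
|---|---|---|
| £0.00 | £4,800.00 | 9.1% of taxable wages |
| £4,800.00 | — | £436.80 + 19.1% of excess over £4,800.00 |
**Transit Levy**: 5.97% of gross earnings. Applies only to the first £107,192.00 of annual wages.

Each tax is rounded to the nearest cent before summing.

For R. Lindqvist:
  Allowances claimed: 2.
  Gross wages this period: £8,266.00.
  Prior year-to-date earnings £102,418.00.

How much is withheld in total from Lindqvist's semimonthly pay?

Provincial Income Tax: taxable = £8,266.00 − 2×£320.00 = £7,626.00
  £436.80 + 19.1% × (£7,626.00 − £4,800.00) = £436.80 + 19.1% × £2,826.00 = £976.57
Transit Levy: cap £107,192.00 − YTD £102,418.00 = £4,774.00 subject; 5.97% × £4,774.00 = £285.01
Total: £976.57 + £285.01 = £1,261.58

£1,261.58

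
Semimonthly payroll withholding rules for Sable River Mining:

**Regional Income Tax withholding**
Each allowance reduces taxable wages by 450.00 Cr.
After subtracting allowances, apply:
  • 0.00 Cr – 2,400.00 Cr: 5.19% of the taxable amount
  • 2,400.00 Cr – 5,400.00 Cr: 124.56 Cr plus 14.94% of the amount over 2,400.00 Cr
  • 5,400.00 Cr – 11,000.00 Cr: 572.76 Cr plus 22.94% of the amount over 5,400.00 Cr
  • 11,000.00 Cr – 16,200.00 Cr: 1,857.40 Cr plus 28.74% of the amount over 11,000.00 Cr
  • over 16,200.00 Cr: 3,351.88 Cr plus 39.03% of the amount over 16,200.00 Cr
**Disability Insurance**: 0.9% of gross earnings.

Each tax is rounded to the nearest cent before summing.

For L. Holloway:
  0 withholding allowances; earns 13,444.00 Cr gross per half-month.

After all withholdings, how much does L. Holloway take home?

10,763.19 Cr

Regional Income Tax: taxable = 13,444.00 Cr
  1,857.40 Cr + 28.74% × (13,444.00 Cr − 11,000.00 Cr) = 1,857.40 Cr + 28.74% × 2,444.00 Cr = 2,559.81 Cr
Disability Insurance: 0.9% × 13,444.00 Cr = 121.00 Cr
Total withheld: 2,559.81 Cr + 121.00 Cr = 2,680.81 Cr
Net pay: 13,444.00 Cr − 2,680.81 Cr = 10,763.19 Cr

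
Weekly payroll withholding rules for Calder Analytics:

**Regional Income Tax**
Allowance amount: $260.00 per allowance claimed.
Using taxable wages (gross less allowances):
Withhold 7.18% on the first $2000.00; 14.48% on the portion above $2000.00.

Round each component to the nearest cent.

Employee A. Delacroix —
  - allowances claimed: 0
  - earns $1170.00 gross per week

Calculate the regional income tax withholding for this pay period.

$84.01

Regional Income Tax: taxable = $1170.00
  7.18% × $1170.00 = $84.01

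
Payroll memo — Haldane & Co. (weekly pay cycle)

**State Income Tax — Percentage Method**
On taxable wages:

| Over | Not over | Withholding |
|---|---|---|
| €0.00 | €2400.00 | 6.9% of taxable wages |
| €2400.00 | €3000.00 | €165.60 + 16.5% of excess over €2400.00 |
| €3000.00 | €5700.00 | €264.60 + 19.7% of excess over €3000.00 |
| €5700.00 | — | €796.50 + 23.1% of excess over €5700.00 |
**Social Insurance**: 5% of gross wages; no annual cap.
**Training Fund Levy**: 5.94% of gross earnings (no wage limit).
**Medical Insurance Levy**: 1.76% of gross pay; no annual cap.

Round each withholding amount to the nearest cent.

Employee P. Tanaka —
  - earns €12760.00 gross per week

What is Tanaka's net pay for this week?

State Income Tax: taxable = €12760.00
  €796.50 + 23.1% × (€12760.00 − €5700.00) = €796.50 + 23.1% × €7060.00 = €2427.36
Social Insurance: 5% × €12760.00 = €638.00
Training Fund Levy: 5.94% × €12760.00 = €757.94
Medical Insurance Levy: 1.76% × €12760.00 = €224.58
Total withheld: €2427.36 + €638.00 + €757.94 + €224.58 = €4047.88
Net pay: €12760.00 − €4047.88 = €8712.12

€8712.12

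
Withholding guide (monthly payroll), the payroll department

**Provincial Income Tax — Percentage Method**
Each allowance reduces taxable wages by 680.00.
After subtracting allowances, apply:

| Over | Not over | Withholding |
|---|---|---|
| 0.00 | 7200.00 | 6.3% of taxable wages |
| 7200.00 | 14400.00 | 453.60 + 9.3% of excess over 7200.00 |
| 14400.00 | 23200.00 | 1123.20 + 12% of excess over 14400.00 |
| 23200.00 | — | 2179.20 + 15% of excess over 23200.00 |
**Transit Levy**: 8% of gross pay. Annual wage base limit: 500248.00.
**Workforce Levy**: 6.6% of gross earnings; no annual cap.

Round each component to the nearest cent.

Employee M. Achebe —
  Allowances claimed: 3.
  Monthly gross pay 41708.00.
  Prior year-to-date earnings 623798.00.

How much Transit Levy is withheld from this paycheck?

Transit Levy: YTD 623798.00 ≥ cap 500248.00 → 0.00

0.00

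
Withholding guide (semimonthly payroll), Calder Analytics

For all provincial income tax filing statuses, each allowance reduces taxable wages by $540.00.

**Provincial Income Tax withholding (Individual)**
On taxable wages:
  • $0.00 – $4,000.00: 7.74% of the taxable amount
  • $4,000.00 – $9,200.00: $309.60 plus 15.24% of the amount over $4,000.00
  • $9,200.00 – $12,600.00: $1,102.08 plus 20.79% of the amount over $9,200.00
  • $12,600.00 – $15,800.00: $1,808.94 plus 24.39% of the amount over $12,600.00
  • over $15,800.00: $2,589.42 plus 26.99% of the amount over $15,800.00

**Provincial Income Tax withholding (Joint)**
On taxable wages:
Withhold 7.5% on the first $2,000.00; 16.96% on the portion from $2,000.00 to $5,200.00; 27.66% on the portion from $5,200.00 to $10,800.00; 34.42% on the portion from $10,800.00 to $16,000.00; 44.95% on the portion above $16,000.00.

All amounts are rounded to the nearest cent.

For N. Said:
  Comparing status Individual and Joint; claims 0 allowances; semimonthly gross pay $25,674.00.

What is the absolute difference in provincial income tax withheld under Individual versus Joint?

Provincial Income Tax (Individual): taxable = $25,674.00
  $2,589.42 + 26.99% × ($25,674.00 − $15,800.00) = $2,589.42 + 26.99% × $9,874.00 = $5,254.41
Provincial Income Tax (Joint): taxable = $25,674.00
  $4,031.52 + 44.95% × ($25,674.00 − $16,000.00) = $4,031.52 + 44.95% × $9,674.00 = $8,379.98
Difference: |$5,254.41 − $8,379.98| = $3,125.57 (higher under Joint)

$3,125.57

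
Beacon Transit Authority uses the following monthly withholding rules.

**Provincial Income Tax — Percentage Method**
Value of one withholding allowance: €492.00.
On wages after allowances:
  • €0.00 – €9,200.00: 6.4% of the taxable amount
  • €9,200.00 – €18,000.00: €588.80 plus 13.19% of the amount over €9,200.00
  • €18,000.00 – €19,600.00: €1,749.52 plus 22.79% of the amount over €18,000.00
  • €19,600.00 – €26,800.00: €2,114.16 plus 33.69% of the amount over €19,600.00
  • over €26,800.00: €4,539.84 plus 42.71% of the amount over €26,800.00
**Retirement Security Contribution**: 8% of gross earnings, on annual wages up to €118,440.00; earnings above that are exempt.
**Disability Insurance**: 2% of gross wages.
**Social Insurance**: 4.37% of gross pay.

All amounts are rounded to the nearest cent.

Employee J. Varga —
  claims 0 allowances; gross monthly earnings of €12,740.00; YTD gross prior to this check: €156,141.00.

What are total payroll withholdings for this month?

€1,867.27

Provincial Income Tax: taxable = €12,740.00
  €588.80 + 13.19% × (€12,740.00 − €9,200.00) = €588.80 + 13.19% × €3,540.00 = €1,055.73
Retirement Security Contribution: YTD €156,141.00 ≥ cap €118,440.00 → €0.00
Disability Insurance: 2% × €12,740.00 = €254.80
Social Insurance: 4.37% × €12,740.00 = €556.74
Total: €1,055.73 + €0.00 + €254.80 + €556.74 = €1,867.27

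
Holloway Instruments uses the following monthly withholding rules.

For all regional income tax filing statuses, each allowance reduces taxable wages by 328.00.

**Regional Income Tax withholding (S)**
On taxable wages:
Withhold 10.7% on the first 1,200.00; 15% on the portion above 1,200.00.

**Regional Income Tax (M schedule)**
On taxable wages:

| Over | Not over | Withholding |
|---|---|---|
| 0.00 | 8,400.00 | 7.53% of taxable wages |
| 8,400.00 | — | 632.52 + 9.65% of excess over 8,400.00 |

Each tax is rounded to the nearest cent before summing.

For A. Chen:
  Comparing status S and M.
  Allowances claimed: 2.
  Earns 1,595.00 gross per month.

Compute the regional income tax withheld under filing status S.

Regional Income Tax (S): taxable = 1,595.00 − 2×328.00 = 939.00
  10.7% × 939.00 = 100.47

100.47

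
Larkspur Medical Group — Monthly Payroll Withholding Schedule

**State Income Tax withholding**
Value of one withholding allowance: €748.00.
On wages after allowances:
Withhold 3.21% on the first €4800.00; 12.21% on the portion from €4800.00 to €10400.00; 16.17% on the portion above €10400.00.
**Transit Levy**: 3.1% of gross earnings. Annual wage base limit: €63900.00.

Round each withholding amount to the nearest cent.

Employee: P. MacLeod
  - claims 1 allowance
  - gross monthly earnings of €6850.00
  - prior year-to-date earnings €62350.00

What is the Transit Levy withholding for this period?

Transit Levy: cap €63900.00 − YTD €62350.00 = €1550.00 subject; 3.1% × €1550.00 = €48.05

€48.05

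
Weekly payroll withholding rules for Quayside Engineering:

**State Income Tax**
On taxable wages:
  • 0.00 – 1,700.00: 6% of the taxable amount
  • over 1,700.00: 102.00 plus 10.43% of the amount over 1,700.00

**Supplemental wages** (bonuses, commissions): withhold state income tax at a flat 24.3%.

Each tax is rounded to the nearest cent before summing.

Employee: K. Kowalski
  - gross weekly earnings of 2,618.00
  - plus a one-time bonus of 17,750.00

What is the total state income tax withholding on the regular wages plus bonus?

State Income Tax: taxable = 2,618.00
  102.00 + 10.43% × (2,618.00 − 1,700.00) = 102.00 + 10.43% × 918.00 = 197.75
Supplemental (24.3% flat on bonus): 24.3% × 17,750.00 = 4,313.25
Total state income tax: 197.75 + 4,313.25 = 4,511.00

4,511.00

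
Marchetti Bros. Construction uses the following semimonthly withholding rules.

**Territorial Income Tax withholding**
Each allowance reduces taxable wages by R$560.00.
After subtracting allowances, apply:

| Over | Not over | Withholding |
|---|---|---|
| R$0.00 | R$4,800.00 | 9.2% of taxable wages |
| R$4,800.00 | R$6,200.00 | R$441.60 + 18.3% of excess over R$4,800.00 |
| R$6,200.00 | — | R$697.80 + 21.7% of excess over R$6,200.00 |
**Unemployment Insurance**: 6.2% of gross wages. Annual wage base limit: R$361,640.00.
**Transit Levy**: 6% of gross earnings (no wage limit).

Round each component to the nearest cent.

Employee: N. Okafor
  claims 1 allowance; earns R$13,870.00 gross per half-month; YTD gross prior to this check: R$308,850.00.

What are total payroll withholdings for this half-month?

Territorial Income Tax: taxable = R$13,870.00 − 1×R$560.00 = R$13,310.00
  R$697.80 + 21.7% × (R$13,310.00 − R$6,200.00) = R$697.80 + 21.7% × R$7,110.00 = R$2,240.67
Unemployment Insurance: 6.2% × R$13,870.00 = R$859.94
Transit Levy: 6% × R$13,870.00 = R$832.20
Total: R$2,240.67 + R$859.94 + R$832.20 = R$3,932.81

R$3,932.81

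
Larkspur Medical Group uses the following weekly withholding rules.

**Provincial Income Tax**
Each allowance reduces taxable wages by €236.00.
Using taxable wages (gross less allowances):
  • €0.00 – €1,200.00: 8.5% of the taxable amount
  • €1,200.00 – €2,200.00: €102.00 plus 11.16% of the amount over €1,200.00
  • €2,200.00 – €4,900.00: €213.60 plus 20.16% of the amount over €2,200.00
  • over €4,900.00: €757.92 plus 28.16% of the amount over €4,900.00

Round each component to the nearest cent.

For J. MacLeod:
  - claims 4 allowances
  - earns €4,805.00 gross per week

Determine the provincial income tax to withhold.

€548.46

Provincial Income Tax: taxable = €4,805.00 − 4×€236.00 = €3,861.00
  €213.60 + 20.16% × (€3,861.00 − €2,200.00) = €213.60 + 20.16% × €1,661.00 = €548.46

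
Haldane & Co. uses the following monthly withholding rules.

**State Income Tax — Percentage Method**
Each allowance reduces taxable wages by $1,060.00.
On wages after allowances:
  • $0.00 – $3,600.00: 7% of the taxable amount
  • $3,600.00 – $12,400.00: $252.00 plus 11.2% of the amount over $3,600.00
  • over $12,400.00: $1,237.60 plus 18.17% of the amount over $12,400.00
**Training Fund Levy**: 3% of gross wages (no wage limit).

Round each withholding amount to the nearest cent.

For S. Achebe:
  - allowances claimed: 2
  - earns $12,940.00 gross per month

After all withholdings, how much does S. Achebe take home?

$11,491.16

State Income Tax: taxable = $12,940.00 − 2×$1,060.00 = $10,820.00
  $252.00 + 11.2% × ($10,820.00 − $3,600.00) = $252.00 + 11.2% × $7,220.00 = $1,060.64
Training Fund Levy: 3% × $12,940.00 = $388.20
Total withheld: $1,060.64 + $388.20 = $1,448.84
Net pay: $12,940.00 − $1,448.84 = $11,491.16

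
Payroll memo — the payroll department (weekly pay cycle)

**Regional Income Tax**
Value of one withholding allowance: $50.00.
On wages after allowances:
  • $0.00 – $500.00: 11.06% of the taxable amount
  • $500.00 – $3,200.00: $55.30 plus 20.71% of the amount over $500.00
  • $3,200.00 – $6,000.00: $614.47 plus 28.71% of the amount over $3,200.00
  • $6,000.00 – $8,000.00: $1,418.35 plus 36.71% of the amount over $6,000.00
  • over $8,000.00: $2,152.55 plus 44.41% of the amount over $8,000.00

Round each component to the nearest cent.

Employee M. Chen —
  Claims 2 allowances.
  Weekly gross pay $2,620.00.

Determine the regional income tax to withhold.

Regional Income Tax: taxable = $2,620.00 − 2×$50.00 = $2,520.00
  $55.30 + 20.71% × ($2,520.00 − $500.00) = $55.30 + 20.71% × $2,020.00 = $473.64

$473.64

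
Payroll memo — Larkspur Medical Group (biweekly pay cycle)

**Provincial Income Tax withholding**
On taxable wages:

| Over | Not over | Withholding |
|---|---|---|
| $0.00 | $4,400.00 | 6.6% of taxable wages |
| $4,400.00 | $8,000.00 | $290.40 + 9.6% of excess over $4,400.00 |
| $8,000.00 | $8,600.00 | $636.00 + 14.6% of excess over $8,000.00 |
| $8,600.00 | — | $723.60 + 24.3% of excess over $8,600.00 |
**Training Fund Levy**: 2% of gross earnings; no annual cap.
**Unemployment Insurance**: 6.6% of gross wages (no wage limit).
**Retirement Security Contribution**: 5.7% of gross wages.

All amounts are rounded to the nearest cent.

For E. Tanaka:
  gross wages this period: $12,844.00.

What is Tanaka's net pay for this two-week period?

Provincial Income Tax: taxable = $12,844.00
  $723.60 + 24.3% × ($12,844.00 − $8,600.00) = $723.60 + 24.3% × $4,244.00 = $1,754.89
Training Fund Levy: 2% × $12,844.00 = $256.88
Unemployment Insurance: 6.6% × $12,844.00 = $847.70
Retirement Security Contribution: 5.7% × $12,844.00 = $732.11
Total withheld: $1,754.89 + $256.88 + $847.70 + $732.11 = $3,591.58
Net pay: $12,844.00 − $3,591.58 = $9,252.42

$9,252.42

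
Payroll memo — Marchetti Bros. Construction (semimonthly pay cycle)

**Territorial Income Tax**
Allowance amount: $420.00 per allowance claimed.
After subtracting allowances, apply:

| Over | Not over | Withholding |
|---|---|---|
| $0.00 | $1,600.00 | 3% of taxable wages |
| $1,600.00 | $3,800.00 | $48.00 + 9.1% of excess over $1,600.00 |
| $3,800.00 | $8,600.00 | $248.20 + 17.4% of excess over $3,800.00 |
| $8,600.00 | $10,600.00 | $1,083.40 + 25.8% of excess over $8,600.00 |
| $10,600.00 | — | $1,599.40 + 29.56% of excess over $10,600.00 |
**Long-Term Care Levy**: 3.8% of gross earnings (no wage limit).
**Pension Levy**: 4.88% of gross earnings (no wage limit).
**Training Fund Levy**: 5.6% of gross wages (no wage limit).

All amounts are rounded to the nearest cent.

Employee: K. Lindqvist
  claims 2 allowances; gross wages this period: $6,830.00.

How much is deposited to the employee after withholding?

Territorial Income Tax: taxable = $6,830.00 − 2×$420.00 = $5,990.00
  $248.20 + 17.4% × ($5,990.00 − $3,800.00) = $248.20 + 17.4% × $2,190.00 = $629.26
Long-Term Care Levy: 3.8% × $6,830.00 = $259.54
Pension Levy: 4.88% × $6,830.00 = $333.30
Training Fund Levy: 5.6% × $6,830.00 = $382.48
Total withheld: $629.26 + $259.54 + $333.30 + $382.48 = $1,604.58
Net pay: $6,830.00 − $1,604.58 = $5,225.42

$5,225.42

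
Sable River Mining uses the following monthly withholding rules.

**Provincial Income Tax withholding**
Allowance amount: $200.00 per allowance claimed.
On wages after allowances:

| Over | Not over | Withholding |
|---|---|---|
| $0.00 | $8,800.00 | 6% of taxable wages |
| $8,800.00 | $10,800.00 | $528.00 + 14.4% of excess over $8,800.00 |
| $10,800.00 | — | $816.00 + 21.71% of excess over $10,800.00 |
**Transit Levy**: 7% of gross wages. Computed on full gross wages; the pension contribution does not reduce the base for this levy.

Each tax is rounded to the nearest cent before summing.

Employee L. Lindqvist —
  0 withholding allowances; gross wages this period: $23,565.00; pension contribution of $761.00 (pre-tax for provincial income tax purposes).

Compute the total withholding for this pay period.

Provincial Income Tax: taxable = $23,565.00 − $761.00 = $22,804.00
  $816.00 + 21.71% × ($22,804.00 − $10,800.00) = $816.00 + 21.71% × $12,004.00 = $3,422.07
Transit Levy: 7% × $23,565.00 = $1,649.55
Total: $3,422.07 + $1,649.55 = $5,071.62

$5,071.62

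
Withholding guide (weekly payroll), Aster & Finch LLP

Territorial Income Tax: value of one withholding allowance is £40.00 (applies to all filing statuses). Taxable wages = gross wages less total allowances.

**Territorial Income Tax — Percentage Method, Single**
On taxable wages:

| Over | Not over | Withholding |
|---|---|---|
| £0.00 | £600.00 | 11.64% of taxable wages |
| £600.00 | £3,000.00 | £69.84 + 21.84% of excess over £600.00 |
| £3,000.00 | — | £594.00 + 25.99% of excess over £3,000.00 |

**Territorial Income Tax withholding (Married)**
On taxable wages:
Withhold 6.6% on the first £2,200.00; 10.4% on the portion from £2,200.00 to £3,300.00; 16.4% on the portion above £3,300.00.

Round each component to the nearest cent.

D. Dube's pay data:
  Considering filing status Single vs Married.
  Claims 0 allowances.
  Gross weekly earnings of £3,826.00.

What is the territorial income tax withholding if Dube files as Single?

Territorial Income Tax (Single): taxable = £3,826.00
  £594.00 + 25.99% × (£3,826.00 − £3,000.00) = £594.00 + 25.99% × £826.00 = £808.68

£808.68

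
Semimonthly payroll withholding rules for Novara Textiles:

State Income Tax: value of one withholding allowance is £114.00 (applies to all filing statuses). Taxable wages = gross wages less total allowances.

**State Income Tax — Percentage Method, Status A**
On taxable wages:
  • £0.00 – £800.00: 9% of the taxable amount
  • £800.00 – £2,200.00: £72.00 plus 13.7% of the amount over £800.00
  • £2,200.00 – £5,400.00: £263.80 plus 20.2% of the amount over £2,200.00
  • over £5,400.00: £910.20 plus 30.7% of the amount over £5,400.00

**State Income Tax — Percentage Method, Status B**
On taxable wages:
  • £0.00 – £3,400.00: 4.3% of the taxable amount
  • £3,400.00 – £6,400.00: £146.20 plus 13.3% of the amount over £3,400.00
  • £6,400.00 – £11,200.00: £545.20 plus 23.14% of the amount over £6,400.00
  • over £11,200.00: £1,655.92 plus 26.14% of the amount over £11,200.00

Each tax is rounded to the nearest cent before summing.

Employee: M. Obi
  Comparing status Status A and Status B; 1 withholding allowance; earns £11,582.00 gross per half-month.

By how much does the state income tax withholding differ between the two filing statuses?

State Income Tax (Status A): taxable = £11,582.00 − 1×£114.00 = £11,468.00
  £910.20 + 30.7% × (£11,468.00 − £5,400.00) = £910.20 + 30.7% × £6,068.00 = £2,773.08
State Income Tax (Status B): taxable = £11,582.00 − 1×£114.00 = £11,468.00
  £1,655.92 + 26.14% × (£11,468.00 − £11,200.00) = £1,655.92 + 26.14% × £268.00 = £1,725.98
Difference: |£2,773.08 − £1,725.98| = £1,047.10 (higher under Status A)

£1,047.10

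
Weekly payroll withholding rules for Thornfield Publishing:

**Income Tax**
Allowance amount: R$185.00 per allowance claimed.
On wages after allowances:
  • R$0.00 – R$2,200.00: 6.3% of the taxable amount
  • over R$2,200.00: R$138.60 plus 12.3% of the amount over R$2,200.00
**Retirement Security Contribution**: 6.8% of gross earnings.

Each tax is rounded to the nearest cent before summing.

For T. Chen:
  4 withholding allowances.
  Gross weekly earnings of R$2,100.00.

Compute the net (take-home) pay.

R$1,871.52

Income Tax: taxable = R$2,100.00 − 4×R$185.00 = R$1,360.00
  6.3% × R$1,360.00 = R$85.68
Retirement Security Contribution: 6.8% × R$2,100.00 = R$142.80
Total withheld: R$85.68 + R$142.80 = R$228.48
Net pay: R$2,100.00 − R$228.48 = R$1,871.52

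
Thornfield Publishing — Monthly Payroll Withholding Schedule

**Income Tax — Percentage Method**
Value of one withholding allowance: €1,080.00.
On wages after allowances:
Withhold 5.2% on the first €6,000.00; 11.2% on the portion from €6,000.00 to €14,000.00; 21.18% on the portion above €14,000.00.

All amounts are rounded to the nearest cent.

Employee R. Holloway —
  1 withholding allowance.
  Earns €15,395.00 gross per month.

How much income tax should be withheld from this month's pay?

€1,274.72

Income Tax: taxable = €15,395.00 − 1×€1,080.00 = €14,315.00
  €1,208.00 + 21.18% × (€14,315.00 − €14,000.00) = €1,208.00 + 21.18% × €315.00 = €1,274.72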